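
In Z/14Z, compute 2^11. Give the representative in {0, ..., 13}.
4

Use repeated squaring. Binary(11) = 1011. Walk through the bits of the exponent 11 left-to-right: at each bit after the leading one, square the running value, then multiply by 2 if the bit is 1 (always reducing mod 14):
  bit 1 = 1 (leading): start with 2.
  bit 2 = 0: square 2^2 = 4 (mod 14).
  bit 3 = 1: square 4^2 = 16 ≡ 2; bit is 1, so multiply 2·2 = 4 (mod 14).
  bit 4 = 1: square 4^2 = 16 ≡ 2; bit is 1, so multiply 2·2 = 4 (mod 14).
Final value: 2^11 ≡ 4 (mod 14).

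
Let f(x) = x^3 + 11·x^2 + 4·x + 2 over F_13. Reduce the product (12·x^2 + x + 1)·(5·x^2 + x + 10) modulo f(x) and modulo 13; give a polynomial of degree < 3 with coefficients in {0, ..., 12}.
a · b ≡ 4·x^2 + 6·x + 9 (mod f(x))

Multiply as integer polynomials: a · b = 60·x^4 + 17·x^3 + 126·x^2 + 11·x + 10. Reducing coefficients mod 13: a · b ≡ 8·x^4 + 4·x^3 + 9·x^2 + 11·x + 10. Now divide by f(x) = x^3 + 11·x^2 + 4·x + 2 in F_13[x], eliminating the leading term at each step:
  leading term 8·x^4: subtract (8·x)·f(x) = 8·x^4 + 10·x^3 + 6·x^2 + 3·x, leaving 7·x^3 + 3·x^2 + 8·x + 10 (coefficients mod 13)
  leading term 7·x^3: subtract (7)·f(x) = 7·x^3 + 12·x^2 + 2·x + 1, leaving 4·x^2 + 6·x + 9 (coefficients mod 13)
The degree is now < 3, so this is the remainder. Hence a · b ≡ 4·x^2 + 6·x + 9 in F_13[x]/(f).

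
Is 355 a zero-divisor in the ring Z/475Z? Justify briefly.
gcd(355, 475) = 5 > 1, so 355 is not a unit in Z/475Z. In Z/nZ every nonzero non-unit is a zero-divisor: explicitly, take b = 475/gcd = 95 ≠ 0 (mod 475); then 355·95 = 33725 = 71·475, i.e. 355·95 ≡ 0 (mod 475). So 355 is a zero-divisor.

Final answer: YES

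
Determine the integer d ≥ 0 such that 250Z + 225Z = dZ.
In the PID Z, (a, b) is generated by gcd(a, b). Compute gcd(250, 225) with the extended Euclidean algorithm, tracking rows (r, s, t) with s·250 + t·225 = r:
  row A: (250, 1, 0)   [1·250 + 0·225 = 250]
  row B: (225, 0, 1)   [0·250 + 1·225 = 225]
  250 = 1·225 + 25   → row C = row A − 1·row B = (25, 1, −1)   [check: 1·250 − 1·225 = 25]
  225 = 9·25 + 0   → remainder 0, stop. gcd = 25 (last nonzero row C).
So gcd(250, 225) = 25, with Bézout identity 1·250 − 1·225 = 25. Containment (⊇): the Bézout identity exhibits 25 as an element of (250, 225), giving (25) ⊆ (250, 225). Containment (⊆): since 25 | 250 and 25 | 225 (250 = 25·10, 225 = 25·9), every Z-linear combination of 250 and 225 is divisible by 25, so (250, 225) ⊆ (25). Therefore (250, 225) = (25), d = 25.

Final answer: (250, 225) = (25); d = 25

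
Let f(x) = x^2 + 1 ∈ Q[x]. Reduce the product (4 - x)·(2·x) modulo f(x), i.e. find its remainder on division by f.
a · b ≡ 8·x + 2 (mod f(x))

First multiply in Q[x] without reducing: a · b = -2·x^2 + 8·x. Now divide by f(x) = x^2 + 1, eliminating the leading term at each step:
  leading term -2·x^2: subtract (-2)·f(x) = -2·x^2 - 2, leaving 8·x + 2
The degree is now < 2, so this is the remainder. Hence a · b ≡ 8·x + 2 in Q[x]/(f).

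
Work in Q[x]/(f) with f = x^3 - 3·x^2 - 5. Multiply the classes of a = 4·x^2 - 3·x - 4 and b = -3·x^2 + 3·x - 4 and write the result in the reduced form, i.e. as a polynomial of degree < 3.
First multiply in Q[x] without reducing: a · b = -12·x^4 + 21·x^3 - 13·x^2 + 16. Now divide by f(x) = x^3 - 3·x^2 - 5, eliminating the leading term at each step:
  leading term -12·x^4: subtract (-12·x)·f(x) = -12·x^4 + 36·x^3 + 60·x, leaving -15·x^3 - 13·x^2 - 60·x + 16
  leading term -15·x^3: subtract (-15)·f(x) = -15·x^3 + 45·x^2 + 75, leaving -58·x^2 - 60·x - 59
The degree is now < 3, so this is the remainder. Hence a · b ≡ -58·x^2 - 60·x - 59 in Q[x]/(f).

Final answer: a · b ≡ -58·x^2 - 60·x - 59 (mod f(x))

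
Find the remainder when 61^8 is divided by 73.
16

Use repeated squaring. Binary(8) = 1000. Walk through the bits of the exponent 8 left-to-right: at each bit after the leading one, square the running value, then multiply by 61 if the bit is 1 (always reducing mod 73):
  bit 1 = 1 (leading): start with 61.
  bit 2 = 0: square 61^2 = 3721 ≡ 71 (mod 73).
  bit 3 = 0: square 71^2 = 5041 ≡ 4 (mod 73).
  bit 4 = 0: square 4^2 = 16 (mod 73).
Final value: 61^8 ≡ 16 (mod 73).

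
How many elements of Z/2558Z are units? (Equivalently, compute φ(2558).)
Z/2558Z has φ(2558) = 1278 units

An element a ∈ Z/2558Z is a unit iff gcd(a, 2558) = 1, so the number of units is φ(2558). φ is multiplicative, with φ(p^e) = p^e − p^(e−1). Factorise 2558 = 2 · 1279. Then
  φ(2558) = (2 − 1) · (1279 − 1) = 1 · 1278 = 1278.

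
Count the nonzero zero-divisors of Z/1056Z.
Z/1056Z has 735 nonzero zero-divisors

In Z/1056Z each nonzero element is either a unit (gcd with 1056 is 1) or a zero-divisor (gcd > 1). The number of units is φ(1056): factorise 1056 = 2^5 · 3 · 11, so φ(1056) = (2^5 − 2^4) · (3 − 1) · (11 − 1) = 16 · 2 · 10 = 320. The nonzero elements number 1056 − 1 = 1055. Hence the nonzero zero-divisors number 1055 − 320 = 735.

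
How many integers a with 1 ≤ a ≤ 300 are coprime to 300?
80

The number of a ∈ {1, ..., 300} with gcd(a, 300) = 1 is by definition Euler's totient φ(300). φ is multiplicative, with φ(p^e) = p^e − p^(e−1). Factorise 300 = 2^2 · 3 · 5^2. Then
  φ(300) = (2^2 − 2^1) · (3 − 1) · (5^2 − 5^1) = 2 · 2 · 20 = 80.
So there are 80 such integers.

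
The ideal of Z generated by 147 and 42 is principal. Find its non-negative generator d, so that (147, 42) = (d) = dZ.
In the PID Z, (a, b) is generated by gcd(a, b). Compute gcd(147, 42) with the extended Euclidean algorithm, tracking rows (r, s, t) with s·147 + t·42 = r:
  row A: (147, 1, 0)   [1·147 + 0·42 = 147]
  row B: (42, 0, 1)   [0·147 + 1·42 = 42]
  147 = 3·42 + 21   → row C = row A − 3·row B = (21, 1, −3)   [check: 1·147 − 3·42 = 21]
  42 = 2·21 + 0   → remainder 0, stop. gcd = 21 (last nonzero row C).
So gcd(147, 42) = 21, with Bézout identity 1·147 − 3·42 = 21. Containment (⊇): the Bézout identity exhibits 21 as an element of (147, 42), giving (21) ⊆ (147, 42). Containment (⊆): since 21 | 147 and 21 | 42 (147 = 21·7, 42 = 21·2), every Z-linear combination of 147 and 42 is divisible by 21, so (147, 42) ⊆ (21). Therefore (147, 42) = (21), d = 21.

Final answer: (147, 42) = (21); d = 21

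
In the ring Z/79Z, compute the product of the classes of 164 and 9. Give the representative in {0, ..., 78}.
Reduce the factors first: 164 ≡ 6 (mod 79), so 164 · 9 ≡ 6 · 9 (mod 79). 6 · 9 = 54. Dividing by 79: 54 = 0·79 + 54. So (164 · 9) mod 79 = 54.

Final answer: 54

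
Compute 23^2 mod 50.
29

Use repeated squaring. Binary(2) = 10. Walk through the bits of the exponent 2 left-to-right: at each bit after the leading one, square the running value, then multiply by 23 if the bit is 1 (always reducing mod 50):
  bit 1 = 1 (leading): start with 23.
  bit 2 = 0: square 23^2 = 529 ≡ 29 (mod 50).
Final value: 23^2 ≡ 29 (mod 50).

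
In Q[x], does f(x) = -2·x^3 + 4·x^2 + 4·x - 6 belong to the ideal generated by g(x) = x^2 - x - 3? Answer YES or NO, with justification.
In Q[x] the ideal (g) consists of all multiples of g, so f ∈ (g) iff g | f, i.e. iff the remainder of f on division by g is 0. Divide f by g (g is monic, so eliminate the leading term of the running remainder at each step):
  leading term -2·x^3: subtract (-2·x)·g(x) = -2·x^3 + 2·x^2 + 6·x, leaving 2·x^2 - 2·x - 6
  leading term 2·x^2: subtract (2)·g(x) = 2·x^2 - 2·x - 6, leaving 0
The remainder is 0, so f(x) = g(x) · h(x) with h(x) = 2 - 2·x. Hence g | f, i.e. f ∈ (g).

Final answer: YES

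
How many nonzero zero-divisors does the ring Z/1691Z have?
Z/1691Z has 106 nonzero zero-divisors

In Z/1691Z each nonzero element is either a unit (gcd with 1691 is 1) or a zero-divisor (gcd > 1). The number of units is φ(1691): factorise 1691 = 19 · 89, so φ(1691) = (19 − 1) · (89 − 1) = 18 · 88 = 1584. The nonzero elements number 1691 − 1 = 1690. Hence the nonzero zero-divisors number 1690 − 1584 = 106.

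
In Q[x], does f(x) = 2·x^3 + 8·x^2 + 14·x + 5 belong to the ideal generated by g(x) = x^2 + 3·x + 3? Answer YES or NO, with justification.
NO

In Q[x] the ideal (g) consists of all multiples of g, so f ∈ (g) iff g | f, i.e. iff the remainder of f on division by g is 0. Divide f by g (g is monic, so eliminate the leading term of the running remainder at each step):
  leading term 2·x^3: subtract (2·x)·g(x) = 2·x^3 + 6·x^2 + 6·x, leaving 2·x^2 + 8·x + 5
  leading term 2·x^2: subtract (2)·g(x) = 2·x^2 + 6·x + 6, leaving 2·x - 1
The remainder r(x) = 2·x - 1 ≠ 0 (and deg r < deg g), so g ∤ f, i.e. f ∉ (g).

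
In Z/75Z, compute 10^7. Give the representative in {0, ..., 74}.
25

Use repeated squaring. Binary(7) = 111. Walk through the bits of the exponent 7 left-to-right: at each bit after the leading one, square the running value, then multiply by 10 if the bit is 1 (always reducing mod 75):
  bit 1 = 1 (leading): start with 10.
  bit 2 = 1: square 10^2 = 100 ≡ 25; bit is 1, so multiply 25·10 = 250 ≡ 25 (mod 75).
  bit 3 = 1: square 25^2 = 625 ≡ 25; bit is 1, so multiply 25·10 = 250 ≡ 25 (mod 75).
Final value: 10^7 ≡ 25 (mod 75).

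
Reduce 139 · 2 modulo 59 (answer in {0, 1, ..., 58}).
Reduce the factors first: 139 ≡ 21 (mod 59), so 139 · 2 ≡ 21 · 2 (mod 59). 21 · 2 = 42. Dividing by 59: 42 = 0·59 + 42. So (139 · 2) mod 59 = 42.

Final answer: 42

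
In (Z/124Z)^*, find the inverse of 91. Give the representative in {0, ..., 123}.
Apply the extended Euclidean algorithm to (124, 91), tracking rows (r, s, t) with s·124 + t·91 = r. Each division r_prev = q·r_cur + r_new produces the new row as (previous row) − q·(current row):
  row A: (124, 1, 0)   [1·124 + 0·91 = 124]
  row B: (91, 0, 1)   [0·124 + 1·91 = 91]
  124 = 1·91 + 33   → row C = row A − 1·row B = (33, 1, −1)   [check: 1·124 − 1·91 = 33]
  91 = 2·33 + 25   → row D = row B − 2·row C = (25, −2, 3)   [check: −2·124 + 3·91 = 25]
  33 = 1·25 + 8   → row E = row C − 1·row D = (8, 3, −4)   [check: 3·124 − 4·91 = 8]
  25 = 3·8 + 1   → row F = row D − 3·row E = (1, −11, 15)   [check: −11·124 + 15·91 = 1]
  8 = 8·1 + 0   → remainder 0, stop. gcd = 1 (last nonzero row F).
The gcd is 1, so 91 is invertible mod 124. The last nonzero row gives −11·124 + 15·91 = 1, so t = 15. So 91^(−1) ≡ 15 (mod 124). Verify: 91 · 15 = 1365 ≡ 1 (mod 124). ✓

Final answer: 91^(−1) ≡ 15 (mod 124)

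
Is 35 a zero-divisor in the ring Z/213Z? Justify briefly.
gcd(35, 213) = 1, so 35 is a unit in Z/213Z (it has a multiplicative inverse). A unit cannot be a zero-divisor: if 35·b ≡ 0 then multiplying both sides by 35^(−1) gives b ≡ 0. So 35 is not a zero-divisor.

Final answer: NO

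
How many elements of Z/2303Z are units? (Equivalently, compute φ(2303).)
An element a ∈ Z/2303Z is a unit iff gcd(a, 2303) = 1, so the number of units is φ(2303). φ is multiplicative, with φ(p^e) = p^e − p^(e−1). Factorise 2303 = 7^2 · 47. Then
  φ(2303) = (7^2 − 7^1) · (47 − 1) = 42 · 46 = 1932.

Final answer: Z/2303Z has φ(2303) = 1932 units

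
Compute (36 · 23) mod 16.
12

Reduce the factors first: 36 ≡ 4, 23 ≡ 7 (mod 16), so 36 · 23 ≡ 4 · 7 (mod 16). 4 · 7 = 28. Dividing by 16: 28 = 1·16 + 12. So (36 · 23) mod 16 = 12.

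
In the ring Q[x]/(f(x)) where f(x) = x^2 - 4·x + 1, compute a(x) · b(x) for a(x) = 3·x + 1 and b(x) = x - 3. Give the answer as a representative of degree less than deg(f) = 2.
First multiply in Q[x] without reducing: a · b = 3·x^2 - 8·x - 3. Now divide by f(x) = x^2 - 4·x + 1, eliminating the leading term at each step:
  leading term 3·x^2: subtract (3)·f(x) = 3·x^2 - 12·x + 3, leaving 4·x - 6
The degree is now < 2, so this is the remainder. Hence a · b ≡ 4·x - 6 in Q[x]/(f).

Final answer: a · b ≡ 4·x - 6 (mod f(x))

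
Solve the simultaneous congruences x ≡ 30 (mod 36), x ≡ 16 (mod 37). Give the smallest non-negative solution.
x ≡ 534 (mod 1332); the representative in [0, 1332) is 534

The moduli 36, 37 are pairwise coprime, so by the CRT there is a unique solution mod 36·37 = 1332.
Solve by successive substitution. Start with x ≡ 30 (mod 36).
  Combine with x ≡ 16 (mod 37): write x = 30 + 36·t and require 30 + 36·t ≡ 16 (mod 37), i.e. 36·t ≡ 16 − 30 ≡ 23 (mod 37). Since 36^(−1) ≡ 36 (mod 37), t ≡ 36·23 ≡ 14 (mod 37). So x ≡ 30 + 36·14 = 534 (mod 1332).
Unique solution in [0, 1332): x = 534.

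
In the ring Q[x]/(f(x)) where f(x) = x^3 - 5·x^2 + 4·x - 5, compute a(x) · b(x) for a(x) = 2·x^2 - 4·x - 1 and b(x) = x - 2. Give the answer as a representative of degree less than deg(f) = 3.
a · b ≡ 2·x^2 - x + 12 (mod f(x))

First multiply in Q[x] without reducing: a · b = 2·x^3 - 8·x^2 + 7·x + 2. Now divide by f(x) = x^3 - 5·x^2 + 4·x - 5, eliminating the leading term at each step:
  leading term 2·x^3: subtract (2)·f(x) = 2·x^3 - 10·x^2 + 8·x - 10, leaving 2·x^2 - x + 12
The degree is now < 3, so this is the remainder. Hence a · b ≡ 2·x^2 - x + 12 in Q[x]/(f).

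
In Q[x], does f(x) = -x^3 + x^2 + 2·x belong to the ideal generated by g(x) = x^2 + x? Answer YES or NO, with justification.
YES

In Q[x] the ideal (g) consists of all multiples of g, so f ∈ (g) iff g | f, i.e. iff the remainder of f on division by g is 0. Divide f by g (g is monic, so eliminate the leading term of the running remainder at each step):
  leading term -x^3: subtract (-x)·g(x) = -x^3 - x^2, leaving 2·x^2 + 2·x
  leading term 2·x^2: subtract (2)·g(x) = 2·x^2 + 2·x, leaving 0
The remainder is 0, so f(x) = g(x) · h(x) with h(x) = 2 - x. Hence g | f, i.e. f ∈ (g).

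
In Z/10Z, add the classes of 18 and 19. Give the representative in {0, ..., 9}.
7

Reduce the summands first: 18 ≡ 8, 19 ≡ 9 (mod 10), so 18 + 19 ≡ 8 + 9 (mod 10). 8 + 9 = 17; 17 = 1·10 + 7, so (18 + 19) mod 10 = 7.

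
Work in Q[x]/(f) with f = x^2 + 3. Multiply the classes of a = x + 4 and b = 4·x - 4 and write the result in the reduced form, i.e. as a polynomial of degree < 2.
a · b ≡ 12·x - 28 (mod f(x))

First multiply in Q[x] without reducing: a · b = 4·x^2 + 12·x - 16. Now divide by f(x) = x^2 + 3, eliminating the leading term at each step:
  leading term 4·x^2: subtract (4)·f(x) = 4·x^2 + 12, leaving 12·x - 28
The degree is now < 2, so this is the remainder. Hence a · b ≡ 12·x - 28 in Q[x]/(f).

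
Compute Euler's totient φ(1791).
φ is multiplicative, with φ(p^e) = p^e − p^(e−1). Factorise 1791 = 3^2 · 199. Then
  φ(1791) = (3^2 − 3^1) · (199 − 1) = 6 · 198 = 1188.

Final answer: φ(1791) = 1188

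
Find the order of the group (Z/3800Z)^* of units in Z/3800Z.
(Z/3800Z)^* consists of the classes a with gcd(a, 3800) = 1, so its order is φ(3800). φ is multiplicative, with φ(p^e) = p^e − p^(e−1). Factorise 3800 = 2^3 · 5^2 · 19. Then
  φ(3800) = (2^3 − 2^2) · (5^2 − 5^1) · (19 − 1) = 4 · 20 · 18 = 1440.
Thus |(Z/3800Z)^*| = 1440.

Final answer: |(Z/3800Z)^*| = 1440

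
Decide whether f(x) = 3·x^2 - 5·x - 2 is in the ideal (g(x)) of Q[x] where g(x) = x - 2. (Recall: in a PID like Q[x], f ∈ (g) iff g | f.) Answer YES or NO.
In Q[x] the ideal (g) consists of all multiples of g, so f ∈ (g) iff g | f, i.e. iff the remainder of f on division by g is 0. Divide f by g (g is monic, so eliminate the leading term of the running remainder at each step):
  leading term 3·x^2: subtract (3·x)·g(x) = 3·x^2 - 6·x, leaving x - 2
  leading term x: subtract (1)·g(x) = x - 2, leaving 0
The remainder is 0, so f(x) = g(x) · h(x) with h(x) = 3·x + 1. Hence g | f, i.e. f ∈ (g).

Final answer: YES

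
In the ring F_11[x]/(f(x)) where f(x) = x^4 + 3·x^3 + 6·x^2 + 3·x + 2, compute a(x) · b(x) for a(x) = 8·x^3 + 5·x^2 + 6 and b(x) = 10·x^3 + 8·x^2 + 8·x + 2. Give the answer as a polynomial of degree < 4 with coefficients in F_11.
Multiply as integer polynomials: a · b = 80·x^6 + 114·x^5 + 104·x^4 + 116·x^3 + 58·x^2 + 48·x + 12. Reducing coefficients mod 11: a · b ≡ 3·x^6 + 4·x^5 + 5·x^4 + 6·x^3 + 3·x^2 + 4·x + 1. Now divide by f(x) = x^4 + 3·x^3 + 6·x^2 + 3·x + 2 in F_11[x], eliminating the leading term at each step:
  leading term 3·x^6: subtract (3·x^2)·f(x) = 3·x^6 + 9·x^5 + 7·x^4 + 9·x^3 + 6·x^2, leaving 6·x^5 + 9·x^4 + 8·x^3 + 8·x^2 + 4·x + 1 (coefficients mod 11)
  leading term 6·x^5: subtract (6·x)·f(x) = 6·x^5 + 7·x^4 + 3·x^3 + 7·x^2 + x, leaving 2·x^4 + 5·x^3 + x^2 + 3·x + 1 (coefficients mod 11)
  leading term 2·x^4: subtract (2)·f(x) = 2·x^4 + 6·x^3 + x^2 + 6·x + 4, leaving 10·x^3 + 8·x + 8 (coefficients mod 11)
The degree is now < 4, so this is the remainder. Hence a · b ≡ 10·x^3 + 8·x + 8 in F_11[x]/(f).

Final answer: a · b ≡ 10·x^3 + 8·x + 8 (mod f(x))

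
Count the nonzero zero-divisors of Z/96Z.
In Z/96Z each nonzero element is either a unit (gcd with 96 is 1) or a zero-divisor (gcd > 1). The number of units is φ(96): factorise 96 = 2^5 · 3, so φ(96) = (2^5 − 2^4) · (3 − 1) = 16 · 2 = 32. The nonzero elements number 96 − 1 = 95. Hence the nonzero zero-divisors number 95 − 32 = 63.

Final answer: Z/96Z has 63 nonzero zero-divisors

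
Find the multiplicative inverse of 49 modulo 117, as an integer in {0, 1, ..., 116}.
49^(−1) ≡ 43 (mod 117)

Apply the extended Euclidean algorithm to (117, 49), tracking rows (r, s, t) with s·117 + t·49 = r. Each division r_prev = q·r_cur + r_new produces the new row as (previous row) − q·(current row):
  row A: (117, 1, 0)   [1·117 + 0·49 = 117]
  row B: (49, 0, 1)   [0·117 + 1·49 = 49]
  117 = 2·49 + 19   → row C = row A − 2·row B = (19, 1, −2)   [check: 1·117 − 2·49 = 19]
  49 = 2·19 + 11   → row D = row B − 2·row C = (11, −2, 5)   [check: −2·117 + 5·49 = 11]
  19 = 1·11 + 8   → row E = row C − 1·row D = (8, 3, −7)   [check: 3·117 − 7·49 = 8]
  11 = 1·8 + 3   → row F = row D − 1·row E = (3, −5, 12)   [check: −5·117 + 12·49 = 3]
  8 = 2·3 + 2   → row G = row E − 2·row F = (2, 13, −31)   [check: 13·117 − 31·49 = 2]
  3 = 1·2 + 1   → row H = row F − 1·row G = (1, −18, 43)   [check: −18·117 + 43·49 = 1]
  2 = 2·1 + 0   → remainder 0, stop. gcd = 1 (last nonzero row H).
The gcd is 1, so 49 is invertible mod 117. The last nonzero row gives −18·117 + 43·49 = 1, so t = 43. So 49^(−1) ≡ 43 (mod 117). Verify: 49 · 43 = 2107 ≡ 1 (mod 117). ✓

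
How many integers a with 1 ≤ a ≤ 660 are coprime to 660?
The number of a ∈ {1, ..., 660} with gcd(a, 660) = 1 is by definition Euler's totient φ(660). φ is multiplicative, with φ(p^e) = p^e − p^(e−1). Factorise 660 = 2^2 · 3 · 5 · 11. Then
  φ(660) = (2^2 − 2^1) · (3 − 1) · (5 − 1) · (11 − 1) = 2 · 2 · 4 · 10 = 160.
So there are 160 such integers.

Final answer: 160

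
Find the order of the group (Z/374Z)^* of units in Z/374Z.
|(Z/374Z)^*| = 160

(Z/374Z)^* consists of the classes a with gcd(a, 374) = 1, so its order is φ(374). φ is multiplicative, with φ(p^e) = p^e − p^(e−1). Factorise 374 = 2 · 11 · 17. Then
  φ(374) = (2 − 1) · (11 − 1) · (17 − 1) = 1 · 10 · 16 = 160.
Thus |(Z/374Z)^*| = 160.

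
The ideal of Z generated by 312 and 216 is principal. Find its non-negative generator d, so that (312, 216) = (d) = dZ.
In the PID Z, (a, b) is generated by gcd(a, b). Compute gcd(312, 216) with the extended Euclidean algorithm, tracking rows (r, s, t) with s·312 + t·216 = r:
  row A: (312, 1, 0)   [1·312 + 0·216 = 312]
  row B: (216, 0, 1)   [0·312 + 1·216 = 216]
  312 = 1·216 + 96   → row C = row A − 1·row B = (96, 1, −1)   [check: 1·312 − 1·216 = 96]
  216 = 2·96 + 24   → row D = row B − 2·row C = (24, −2, 3)   [check: −2·312 + 3·216 = 24]
  96 = 4·24 + 0   → remainder 0, stop. gcd = 24 (last nonzero row D).
So gcd(312, 216) = 24, with Bézout identity −2·312 + 3·216 = 24. Containment (⊇): the Bézout identity exhibits 24 as an element of (312, 216), giving (24) ⊆ (312, 216). Containment (⊆): since 24 | 312 and 24 | 216 (312 = 24·13, 216 = 24·9), every Z-linear combination of 312 and 216 is divisible by 24, so (312, 216) ⊆ (24). Therefore (312, 216) = (24), d = 24.

Final answer: (312, 216) = (24); d = 24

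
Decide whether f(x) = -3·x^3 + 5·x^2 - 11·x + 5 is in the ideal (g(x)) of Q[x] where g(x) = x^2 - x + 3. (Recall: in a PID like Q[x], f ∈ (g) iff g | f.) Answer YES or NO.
NO

In Q[x] the ideal (g) consists of all multiples of g, so f ∈ (g) iff g | f, i.e. iff the remainder of f on division by g is 0. Divide f by g (g is monic, so eliminate the leading term of the running remainder at each step):
  leading term -3·x^3: subtract (-3·x)·g(x) = -3·x^3 + 3·x^2 - 9·x, leaving 2·x^2 - 2·x + 5
  leading term 2·x^2: subtract (2)·g(x) = 2·x^2 - 2·x + 6, leaving -1
The remainder r(x) = -1 ≠ 0 (and deg r < deg g), so g ∤ f, i.e. f ∉ (g).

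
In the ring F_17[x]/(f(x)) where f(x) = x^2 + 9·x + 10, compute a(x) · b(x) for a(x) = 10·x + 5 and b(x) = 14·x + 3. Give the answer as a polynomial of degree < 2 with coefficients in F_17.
a · b ≡ 13·x + 9 (mod f(x))

Multiply as integer polynomials: a · b = 140·x^2 + 100·x + 15. Reducing coefficients mod 17: a · b ≡ 4·x^2 + 15·x + 15. Now divide by f(x) = x^2 + 9·x + 10 in F_17[x], eliminating the leading term at each step:
  leading term 4·x^2: subtract (4)·f(x) = 4·x^2 + 2·x + 6, leaving 13·x + 9 (coefficients mod 17)
The degree is now < 2, so this is the remainder. Hence a · b ≡ 13·x + 9 in F_17[x]/(f).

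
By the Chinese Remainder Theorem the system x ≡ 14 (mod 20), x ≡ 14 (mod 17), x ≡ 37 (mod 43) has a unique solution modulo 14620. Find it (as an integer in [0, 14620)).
x ≡ 1714 (mod 14620); the representative in [0, 14620) is 1714

The moduli 20, 17, 43 are pairwise coprime, so by the CRT there is a unique solution mod 20·17·43 = 14620.
Solve by successive substitution. Start with x ≡ 14 (mod 20).
  Combine with x ≡ 14 (mod 17): write x = 14 + 20·t and require 14 + 20·t ≡ 14 (mod 17), i.e. 20·t ≡ 14 − 14 ≡ 0 (mod 17). Since 20^(−1) ≡ 6 (mod 17) (20 ≡ 3 (mod 17)), t ≡ 6·0 ≡ 0 (mod 17). So x ≡ 14 + 20·0 = 14 (mod 340).
  Combine with x ≡ 37 (mod 43): write x = 14 + 340·t and require 14 + 340·t ≡ 37 (mod 43), i.e. 340·t ≡ 37 − 14 ≡ 23 (mod 43). Since 340^(−1) ≡ 32 (mod 43) (340 ≡ 39 (mod 43)), t ≡ 32·23 ≡ 5 (mod 43). So x ≡ 14 + 340·5 = 1714 (mod 14620).
Unique solution in [0, 14620): x = 1714.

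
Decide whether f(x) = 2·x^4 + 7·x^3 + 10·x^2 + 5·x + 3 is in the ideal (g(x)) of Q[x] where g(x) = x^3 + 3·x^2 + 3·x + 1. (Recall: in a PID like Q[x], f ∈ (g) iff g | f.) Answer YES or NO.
NO

In Q[x] the ideal (g) consists of all multiples of g, so f ∈ (g) iff g | f, i.e. iff the remainder of f on division by g is 0. Divide f by g (g is monic, so eliminate the leading term of the running remainder at each step):
  leading term 2·x^4: subtract (2·x)·g(x) = 2·x^4 + 6·x^3 + 6·x^2 + 2·x, leaving x^3 + 4·x^2 + 3·x + 3
  leading term x^3: subtract (1)·g(x) = x^3 + 3·x^2 + 3·x + 1, leaving x^2 + 2
The remainder r(x) = x^2 + 2 ≠ 0 (and deg r < deg g), so g ∤ f, i.e. f ∉ (g).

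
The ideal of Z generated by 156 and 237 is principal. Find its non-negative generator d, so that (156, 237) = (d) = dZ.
In the PID Z, (a, b) is generated by gcd(a, b). Compute gcd(237, 156) with the extended Euclidean algorithm, tracking rows (r, s, t) with s·237 + t·156 = r:
  row A: (237, 1, 0)   [1·237 + 0·156 = 237]
  row B: (156, 0, 1)   [0·237 + 1·156 = 156]
  237 = 1·156 + 81   → row C = row A − 1·row B = (81, 1, −1)   [check: 1·237 − 1·156 = 81]
  156 = 1·81 + 75   → row D = row B − 1·row C = (75, −1, 2)   [check: −1·237 + 2·156 = 75]
  81 = 1·75 + 6   → row E = row C − 1·row D = (6, 2, −3)   [check: 2·237 − 3·156 = 6]
  75 = 12·6 + 3   → row F = row D − 12·row E = (3, −25, 38)   [check: −25·237 + 38·156 = 3]
  6 = 2·3 + 0   → remainder 0, stop. gcd = 3 (last nonzero row F).
So gcd(156, 237) = 3, with Bézout identity −25·237 + 38·156 = 3. Containment (⊇): the Bézout identity exhibits 3 as an element of (156, 237), giving (3) ⊆ (156, 237). Containment (⊆): since 3 | 156 and 3 | 237 (156 = 3·52, 237 = 3·79), every Z-linear combination of 156 and 237 is divisible by 3, so (156, 237) ⊆ (3). Therefore (156, 237) = (3), d = 3.

Final answer: (156, 237) = (3); d = 3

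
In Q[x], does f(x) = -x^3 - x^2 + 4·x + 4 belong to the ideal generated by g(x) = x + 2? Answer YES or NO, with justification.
In Q[x] the ideal (g) consists of all multiples of g, so f ∈ (g) iff g | f, i.e. iff the remainder of f on division by g is 0. Divide f by g (g is monic, so eliminate the leading term of the running remainder at each step):
  leading term -x^3: subtract (-x^2)·g(x) = -x^3 - 2·x^2, leaving x^2 + 4·x + 4
  leading term x^2: subtract (x)·g(x) = x^2 + 2·x, leaving 2·x + 4
  leading term 2·x: subtract (2)·g(x) = 2·x + 4, leaving 0
The remainder is 0, so f(x) = g(x) · h(x) with h(x) = -x^2 + x + 2. Hence g | f, i.e. f ∈ (g).

Final answer: YES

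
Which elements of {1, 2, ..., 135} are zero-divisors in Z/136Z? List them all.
nonzero zero-divisors of Z/136Z = {2, 4, 6, 8, 10, 12, 14, 16, 17, 18, 20, 22, 24, 26, 28, 30, 32, 34, 36, 38, 40, 42, 44, 46, 48, 50, 51, 52, 54, 56, 58, 60, 62, 64, 66, 68, 70, 72, 74, 76, 78, 80, 82, 84, 85, 86, 88, 90, 92, 94, 96, 98, 100, 102, 104, 106, 108, 110, 112, 114, 116, 118, 119, 120, 122, 124, 126, 128, 130, 132, 134}

An element a ∈ Z/136Z (with a ≠ 0) is a zero-divisor iff gcd(a, 136) > 1 (because a is a unit precisely when gcd(a, n) = 1, and in Z/nZ every nonzero, non-unit element is a zero-divisor). Scan a = 1, ..., 135 and keep those with gcd(a, 136) > 1:
  gcd(2, 136) = 2, gcd(4, 136) = 4, gcd(6, 136) = 2, gcd(8, 136) = 8, gcd(10, 136) = 2, gcd(12, 136) = 4, gcd(14, 136) = 2, gcd(16, 136) = 8, gcd(17, 136) = 17, gcd(18, 136) = 2, gcd(20, 136) = 4, gcd(22, 136) = 2, gcd(24, 136) = 8, gcd(26, 136) = 2, gcd(28, 136) = 4, gcd(30, 136) = 2, gcd(32, 136) = 8, gcd(34, 136) = 34, gcd(36, 136) = 4, gcd(38, 136) = 2, gcd(40, 136) = 8, gcd(42, 136) = 2, gcd(44, 136) = 4, gcd(46, 136) = 2, gcd(48, 136) = 8, gcd(50, 136) = 2, gcd(51, 136) = 17, gcd(52, 136) = 4, gcd(54, 136) = 2, gcd(56, 136) = 8, gcd(58, 136) = 2, gcd(60, 136) = 4, gcd(62, 136) = 2, gcd(64, 136) = 8, gcd(66, 136) = 2, gcd(68, 136) = 68, gcd(70, 136) = 2, gcd(72, 136) = 8, gcd(74, 136) = 2, gcd(76, 136) = 4, gcd(78, 136) = 2, gcd(80, 136) = 8, gcd(82, 136) = 2, gcd(84, 136) = 4, gcd(85, 136) = 17, gcd(86, 136) = 2, gcd(88, 136) = 8, gcd(90, 136) = 2, gcd(92, 136) = 4, gcd(94, 136) = 2, gcd(96, 136) = 8, gcd(98, 136) = 2, gcd(100, 136) = 4, gcd(102, 136) = 34, gcd(104, 136) = 8, gcd(106, 136) = 2, gcd(108, 136) = 4, gcd(110, 136) = 2, gcd(112, 136) = 8, gcd(114, 136) = 2, gcd(116, 136) = 4, gcd(118, 136) = 2, gcd(119, 136) = 17, gcd(120, 136) = 8, gcd(122, 136) = 2, gcd(124, 136) = 4, gcd(126, 136) = 2, gcd(128, 136) = 8, gcd(130, 136) = 2, gcd(132, 136) = 4, gcd(134, 136) = 2.
All other a ∈ {1, ..., 135} have gcd(a, 136) = 1 and are units. So the nonzero zero-divisors are exactly the 71 values of a appearing in this scan.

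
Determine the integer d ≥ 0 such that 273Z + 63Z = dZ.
In the PID Z, (a, b) is generated by gcd(a, b). Compute gcd(273, 63) with the extended Euclidean algorithm, tracking rows (r, s, t) with s·273 + t·63 = r:
  row A: (273, 1, 0)   [1·273 + 0·63 = 273]
  row B: (63, 0, 1)   [0·273 + 1·63 = 63]
  273 = 4·63 + 21   → row C = row A − 4·row B = (21, 1, −4)   [check: 1·273 − 4·63 = 21]
  63 = 3·21 + 0   → remainder 0, stop. gcd = 21 (last nonzero row C).
So gcd(273, 63) = 21, with Bézout identity 1·273 − 4·63 = 21. Containment (⊇): the Bézout identity exhibits 21 as an element of (273, 63), giving (21) ⊆ (273, 63). Containment (⊆): since 21 | 273 and 21 | 63 (273 = 21·13, 63 = 21·3), every Z-linear combination of 273 and 63 is divisible by 21, so (273, 63) ⊆ (21). Therefore (273, 63) = (21), d = 21.

Final answer: (273, 63) = (21); d = 21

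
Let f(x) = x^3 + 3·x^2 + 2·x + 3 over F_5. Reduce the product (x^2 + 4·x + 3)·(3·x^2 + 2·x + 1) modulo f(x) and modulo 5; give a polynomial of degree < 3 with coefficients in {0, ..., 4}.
a · b ≡ 2·x^2 + x + 3 (mod f(x))

Multiply as integer polynomials: a · b = 3·x^4 + 14·x^3 + 18·x^2 + 10·x + 3. Reducing coefficients mod 5: a · b ≡ 3·x^4 + 4·x^3 + 3·x^2 + 3. Now divide by f(x) = x^3 + 3·x^2 + 2·x + 3 in F_5[x], eliminating the leading term at each step:
  leading term 3·x^4: subtract (3·x)·f(x) = 3·x^4 + 4·x^3 + x^2 + 4·x, leaving 2·x^2 + x + 3 (coefficients mod 5)
The degree is now < 3, so this is the remainder. Hence a · b ≡ 2·x^2 + x + 3 in F_5[x]/(f).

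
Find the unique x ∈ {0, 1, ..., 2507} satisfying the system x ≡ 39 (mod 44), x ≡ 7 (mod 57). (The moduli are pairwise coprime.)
The moduli 44, 57 are pairwise coprime, so by the CRT there is a unique solution mod 44·57 = 2508.
Solve by successive substitution. Start with x ≡ 39 (mod 44).
  Combine with x ≡ 7 (mod 57): write x = 39 + 44·t and require 39 + 44·t ≡ 7 (mod 57), i.e. 44·t ≡ 7 − 39 ≡ 25 (mod 57). Since 44^(−1) ≡ 35 (mod 57), t ≡ 35·25 ≡ 20 (mod 57). So x ≡ 39 + 44·20 = 919 (mod 2508).
Unique solution in [0, 2508): x = 919.

Final answer: x ≡ 919 (mod 2508); the representative in [0, 2508) is 919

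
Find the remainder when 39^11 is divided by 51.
45

Use repeated squaring. Binary(11) = 1011. Walk through the bits of the exponent 11 left-to-right: at each bit after the leading one, square the running value, then multiply by 39 if the bit is 1 (always reducing mod 51):
  bit 1 = 1 (leading): start with 39.
  bit 2 = 0: square 39^2 = 1521 ≡ 42 (mod 51).
  bit 3 = 1: square 42^2 = 1764 ≡ 30; bit is 1, so multiply 30·39 = 1170 ≡ 48 (mod 51).
  bit 4 = 1: square 48^2 = 2304 ≡ 9; bit is 1, so multiply 9·39 = 351 ≡ 45 (mod 51).
Final value: 39^11 ≡ 45 (mod 51).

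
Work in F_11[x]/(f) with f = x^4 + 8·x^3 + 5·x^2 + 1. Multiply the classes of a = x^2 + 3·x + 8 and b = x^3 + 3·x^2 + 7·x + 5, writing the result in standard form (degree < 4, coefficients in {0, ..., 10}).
a · b ≡ 2·x^3 + 5·x^2 + 4·x + 9 (mod f(x))

Multiply as integer polynomials: a · b = x^5 + 6·x^4 + 24·x^3 + 50·x^2 + 71·x + 40. Reducing coefficients mod 11: a · b ≡ x^5 + 6·x^4 + 2·x^3 + 6·x^2 + 5·x + 7. Now divide by f(x) = x^4 + 8·x^3 + 5·x^2 + 1 in F_11[x], eliminating the leading term at each step:
  leading term x^5: subtract (x)·f(x) = x^5 + 8·x^4 + 5·x^3 + x, leaving 9·x^4 + 8·x^3 + 6·x^2 + 4·x + 7 (coefficients mod 11)
  leading term 9·x^4: subtract (9)·f(x) = 9·x^4 + 6·x^3 + x^2 + 9, leaving 2·x^3 + 5·x^2 + 4·x + 9 (coefficients mod 11)
The degree is now < 4, so this is the remainder. Hence a · b ≡ 2·x^3 + 5·x^2 + 4·x + 9 in F_11[x]/(f).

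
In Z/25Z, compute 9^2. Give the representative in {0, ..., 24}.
6

Use repeated squaring. Binary(2) = 10. Walk through the bits of the exponent 2 left-to-right: at each bit after the leading one, square the running value, then multiply by 9 if the bit is 1 (always reducing mod 25):
  bit 1 = 1 (leading): start with 9.
  bit 2 = 0: square 9^2 = 81 ≡ 6 (mod 25).
Final value: 9^2 ≡ 6 (mod 25).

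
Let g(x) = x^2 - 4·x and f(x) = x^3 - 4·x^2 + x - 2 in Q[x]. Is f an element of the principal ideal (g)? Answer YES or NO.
In Q[x] the ideal (g) consists of all multiples of g, so f ∈ (g) iff g | f, i.e. iff the remainder of f on division by g is 0. Divide f by g (g is monic, so eliminate the leading term of the running remainder at each step):
  leading term x^3: subtract (x)·g(x) = x^3 - 4·x^2, leaving x - 2
The remainder r(x) = x - 2 ≠ 0 (and deg r < deg g), so g ∤ f, i.e. f ∉ (g).

Final answer: NO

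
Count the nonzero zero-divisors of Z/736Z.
Z/736Z has 383 nonzero zero-divisors

In Z/736Z each nonzero element is either a unit (gcd with 736 is 1) or a zero-divisor (gcd > 1). The number of units is φ(736): factorise 736 = 2^5 · 23, so φ(736) = (2^5 − 2^4) · (23 − 1) = 16 · 22 = 352. The nonzero elements number 736 − 1 = 735. Hence the nonzero zero-divisors number 735 − 352 = 383.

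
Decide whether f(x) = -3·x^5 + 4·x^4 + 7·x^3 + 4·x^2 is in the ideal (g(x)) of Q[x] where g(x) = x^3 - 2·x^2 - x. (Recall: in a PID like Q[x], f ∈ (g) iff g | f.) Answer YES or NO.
In Q[x] the ideal (g) consists of all multiples of g, so f ∈ (g) iff g | f, i.e. iff the remainder of f on division by g is 0. Divide f by g (g is monic, so eliminate the leading term of the running remainder at each step):
  leading term -3·x^5: subtract (-3·x^2)·g(x) = -3·x^5 + 6·x^4 + 3·x^3, leaving -2·x^4 + 4·x^3 + 4·x^2
  leading term -2·x^4: subtract (-2·x)·g(x) = -2·x^4 + 4·x^3 + 2·x^2, leaving 2·x^2
The remainder r(x) = 2·x^2 ≠ 0 (and deg r < deg g), so g ∤ f, i.e. f ∉ (g).

Final answer: NO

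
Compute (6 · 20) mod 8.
Reduce the factors first: 20 ≡ 4 (mod 8), so 6 · 20 ≡ 6 · 4 (mod 8). 6 · 4 = 24. Dividing by 8: 24 = 3·8 + 0. So (6 · 20) mod 8 = 0.

Final answer: 0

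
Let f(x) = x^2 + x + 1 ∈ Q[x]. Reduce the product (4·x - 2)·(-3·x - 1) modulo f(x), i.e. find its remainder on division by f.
a · b ≡ 14·x + 14 (mod f(x))

First multiply in Q[x] without reducing: a · b = -12·x^2 + 2·x + 2. Now divide by f(x) = x^2 + x + 1, eliminating the leading term at each step:
  leading term -12·x^2: subtract (-12)·f(x) = -12·x^2 - 12·x - 12, leaving 14·x + 14
The degree is now < 2, so this is the remainder. Hence a · b ≡ 14·x + 14 in Q[x]/(f).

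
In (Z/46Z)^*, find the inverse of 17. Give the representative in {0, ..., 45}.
17^(−1) ≡ 19 (mod 46)

Apply the extended Euclidean algorithm to (46, 17), tracking rows (r, s, t) with s·46 + t·17 = r. Each division r_prev = q·r_cur + r_new produces the new row as (previous row) − q·(current row):
  row A: (46, 1, 0)   [1·46 + 0·17 = 46]
  row B: (17, 0, 1)   [0·46 + 1·17 = 17]
  46 = 2·17 + 12   → row C = row A − 2·row B = (12, 1, −2)   [check: 1·46 − 2·17 = 12]
  17 = 1·12 + 5   → row D = row B − 1·row C = (5, −1, 3)   [check: −1·46 + 3·17 = 5]
  12 = 2·5 + 2   → row E = row C − 2·row D = (2, 3, −8)   [check: 3·46 − 8·17 = 2]
  5 = 2·2 + 1   → row F = row D − 2·row E = (1, −7, 19)   [check: −7·46 + 19·17 = 1]
  2 = 2·1 + 0   → remainder 0, stop. gcd = 1 (last nonzero row F).
The gcd is 1, so 17 is invertible mod 46. The last nonzero row gives −7·46 + 19·17 = 1, so t = 19. So 17^(−1) ≡ 19 (mod 46). Verify: 17 · 19 = 323 ≡ 1 (mod 46). ✓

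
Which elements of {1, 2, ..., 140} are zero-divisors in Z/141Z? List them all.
nonzero zero-divisors of Z/141Z = {3, 6, 9, 12, 15, 18, 21, 24, 27, 30, 33, 36, 39, 42, 45, 47, 48, 51, 54, 57, 60, 63, 66, 69, 72, 75, 78, 81, 84, 87, 90, 93, 94, 96, 99, 102, 105, 108, 111, 114, 117, 120, 123, 126, 129, 132, 135, 138}

An element a ∈ Z/141Z (with a ≠ 0) is a zero-divisor iff gcd(a, 141) > 1 (because a is a unit precisely when gcd(a, n) = 1, and in Z/nZ every nonzero, non-unit element is a zero-divisor). Scan a = 1, ..., 140 and keep those with gcd(a, 141) > 1:
  gcd(3, 141) = 3, gcd(6, 141) = 3, gcd(9, 141) = 3, gcd(12, 141) = 3, gcd(15, 141) = 3, gcd(18, 141) = 3, gcd(21, 141) = 3, gcd(24, 141) = 3, gcd(27, 141) = 3, gcd(30, 141) = 3, gcd(33, 141) = 3, gcd(36, 141) = 3, gcd(39, 141) = 3, gcd(42, 141) = 3, gcd(45, 141) = 3, gcd(47, 141) = 47, gcd(48, 141) = 3, gcd(51, 141) = 3, gcd(54, 141) = 3, gcd(57, 141) = 3, gcd(60, 141) = 3, gcd(63, 141) = 3, gcd(66, 141) = 3, gcd(69, 141) = 3, gcd(72, 141) = 3, gcd(75, 141) = 3, gcd(78, 141) = 3, gcd(81, 141) = 3, gcd(84, 141) = 3, gcd(87, 141) = 3, gcd(90, 141) = 3, gcd(93, 141) = 3, gcd(94, 141) = 47, gcd(96, 141) = 3, gcd(99, 141) = 3, gcd(102, 141) = 3, gcd(105, 141) = 3, gcd(108, 141) = 3, gcd(111, 141) = 3, gcd(114, 141) = 3, gcd(117, 141) = 3, gcd(120, 141) = 3, gcd(123, 141) = 3, gcd(126, 141) = 3, gcd(129, 141) = 3, gcd(132, 141) = 3, gcd(135, 141) = 3, gcd(138, 141) = 3.
All other a ∈ {1, ..., 140} have gcd(a, 141) = 1 and are units. So the nonzero zero-divisors are exactly the 48 values of a appearing in this scan.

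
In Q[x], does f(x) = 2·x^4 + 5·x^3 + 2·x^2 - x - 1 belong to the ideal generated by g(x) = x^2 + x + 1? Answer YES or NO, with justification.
In Q[x] the ideal (g) consists of all multiples of g, so f ∈ (g) iff g | f, i.e. iff the remainder of f on division by g is 0. Divide f by g (g is monic, so eliminate the leading term of the running remainder at each step):
  leading term 2·x^4: subtract (2·x^2)·g(x) = 2·x^4 + 2·x^3 + 2·x^2, leaving 3·x^3 - x - 1
  leading term 3·x^3: subtract (3·x)·g(x) = 3·x^3 + 3·x^2 + 3·x, leaving -3·x^2 - 4·x - 1
  leading term -3·x^2: subtract (-3)·g(x) = -3·x^2 - 3·x - 3, leaving 2 - x
The remainder r(x) = 2 - x ≠ 0 (and deg r < deg g), so g ∤ f, i.e. f ∉ (g).

Final answer: NO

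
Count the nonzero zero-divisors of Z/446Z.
Z/446Z has 223 nonzero zero-divisors

In Z/446Z each nonzero element is either a unit (gcd with 446 is 1) or a zero-divisor (gcd > 1). The number of units is φ(446): factorise 446 = 2 · 223, so φ(446) = (2 − 1) · (223 − 1) = 1 · 222 = 222. The nonzero elements number 446 − 1 = 445. Hence the nonzero zero-divisors number 445 − 222 = 223.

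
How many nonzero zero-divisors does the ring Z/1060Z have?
Z/1060Z has 643 nonzero zero-divisors

In Z/1060Z each nonzero element is either a unit (gcd with 1060 is 1) or a zero-divisor (gcd > 1). The number of units is φ(1060): factorise 1060 = 2^2 · 5 · 53, so φ(1060) = (2^2 − 2^1) · (5 − 1) · (53 − 1) = 2 · 4 · 52 = 416. The nonzero elements number 1060 − 1 = 1059. Hence the nonzero zero-divisors number 1059 − 416 = 643.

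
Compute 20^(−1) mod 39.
Apply the extended Euclidean algorithm to (39, 20), tracking rows (r, s, t) with s·39 + t·20 = r. Each division r_prev = q·r_cur + r_new produces the new row as (previous row) − q·(current row):
  row A: (39, 1, 0)   [1·39 + 0·20 = 39]
  row B: (20, 0, 1)   [0·39 + 1·20 = 20]
  39 = 1·20 + 19   → row C = row A − 1·row B = (19, 1, −1)   [check: 1·39 − 1·20 = 19]
  20 = 1·19 + 1   → row D = row B − 1·row C = (1, −1, 2)   [check: −1·39 + 2·20 = 1]
  19 = 19·1 + 0   → remainder 0, stop. gcd = 1 (last nonzero row D).
The gcd is 1, so 20 is invertible mod 39. The last nonzero row gives −1·39 + 2·20 = 1, so t = 2. So 20^(−1) ≡ 2 (mod 39). Verify: 20 · 2 = 40 ≡ 1 (mod 39). ✓

Final answer: 20^(−1) ≡ 2 (mod 39)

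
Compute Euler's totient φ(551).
φ is multiplicative, with φ(p^e) = p^e − p^(e−1). Factorise 551 = 19 · 29. Then
  φ(551) = (19 − 1) · (29 − 1) = 18 · 28 = 504.

Final answer: φ(551) = 504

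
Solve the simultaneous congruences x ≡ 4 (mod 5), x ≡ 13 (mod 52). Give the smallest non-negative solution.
The moduli 5, 52 are pairwise coprime, so by the CRT there is a unique solution mod 5·52 = 260.
Solve by successive substitution. Start with x ≡ 4 (mod 5).
  Combine with x ≡ 13 (mod 52): write x = 4 + 5·t and require 4 + 5·t ≡ 13 (mod 52), i.e. 5·t ≡ 13 − 4 ≡ 9 (mod 52). Since 5^(−1) ≡ 21 (mod 52), t ≡ 21·9 ≡ 33 (mod 52). So x ≡ 4 + 5·33 = 169 (mod 260).
Unique solution in [0, 260): x = 169.

Final answer: x ≡ 169 (mod 260); the representative in [0, 260) is 169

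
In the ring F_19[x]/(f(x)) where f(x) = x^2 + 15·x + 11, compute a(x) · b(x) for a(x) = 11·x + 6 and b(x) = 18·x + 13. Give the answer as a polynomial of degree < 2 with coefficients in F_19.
a · b ≡ 17·x + 9 (mod f(x))

Multiply as integer polynomials: a · b = 198·x^2 + 251·x + 78. Reducing coefficients mod 19: a · b ≡ 8·x^2 + 4·x + 2. Now divide by f(x) = x^2 + 15·x + 11 in F_19[x], eliminating the leading term at each step:
  leading term 8·x^2: subtract (8)·f(x) = 8·x^2 + 6·x + 12, leaving 17·x + 9 (coefficients mod 19)
The degree is now < 2, so this is the remainder. Hence a · b ≡ 17·x + 9 in F_19[x]/(f).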